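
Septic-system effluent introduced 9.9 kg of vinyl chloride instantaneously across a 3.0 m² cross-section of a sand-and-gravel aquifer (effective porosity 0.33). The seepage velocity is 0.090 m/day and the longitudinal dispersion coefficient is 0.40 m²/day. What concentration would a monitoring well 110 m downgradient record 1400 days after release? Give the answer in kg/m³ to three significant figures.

0.106 kg/m³

For an instantaneous plane source, C(x,t) = M/(n_e·A·√(4πDt)) · exp(−(x−vt)²/(4Dt)), with n_e·A the pore (flow) area.
Plume center vt = 0.090 × 1400 = 126 m, so the well at 110 m is 16 m upgradient of the peak.
√(4πDt) = 83.89 m, giving peak height M/(n_e·A·√(4πDt)) = 9.9/(0.33 × 3.0 × 83.89) = 0.1192 kg/m³.
(x−vt)²/(4Dt) = (-16)²/(4 × 0.40 × 1400) = 0.1143; exp(−0.1143) = 0.8920.
C = 0.1192 × 0.8920 = 0.106 kg/m³.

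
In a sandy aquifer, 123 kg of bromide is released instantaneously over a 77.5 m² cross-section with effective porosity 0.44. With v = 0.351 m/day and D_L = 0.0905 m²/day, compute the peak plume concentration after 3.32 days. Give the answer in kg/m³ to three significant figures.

The peak of an instantaneous 1D plume sits at x = vt; there the Gaussian factor is 1 and C_max = M/(n_e·A·√(4πDt)), where n_e·A is the pore area the mass is dissolved in.
√(4πDt) = √(4π × 0.0905 × 3.32) = 1.943 m, so C_max = 123/(0.44 × 77.5 × 1.943) = 1.86 kg/m³.

1.86 kg/m³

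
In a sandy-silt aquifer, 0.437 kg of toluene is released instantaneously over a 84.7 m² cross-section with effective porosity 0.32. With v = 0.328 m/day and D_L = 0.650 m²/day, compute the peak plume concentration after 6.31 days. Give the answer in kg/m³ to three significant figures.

0.00225 kg/m³

The peak of an instantaneous 1D plume sits at x = vt; there the Gaussian factor is 1 and C_max = M/(n_e·A·√(4πDt)), where n_e·A is the pore area the mass is dissolved in.
√(4πDt) = √(4π × 0.650 × 6.31) = 7.179 m, so C_max = 0.437/(0.32 × 84.7 × 7.179) = 0.00225 kg/m³.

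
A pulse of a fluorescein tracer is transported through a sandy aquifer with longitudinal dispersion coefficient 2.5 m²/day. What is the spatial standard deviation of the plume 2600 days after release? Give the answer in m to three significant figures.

Dispersive spreading gives a Gaussian with σ² = 2Dt; advection only shifts the center.
σ = √(2 × 2.5 × 2600) = 114 m.

114 m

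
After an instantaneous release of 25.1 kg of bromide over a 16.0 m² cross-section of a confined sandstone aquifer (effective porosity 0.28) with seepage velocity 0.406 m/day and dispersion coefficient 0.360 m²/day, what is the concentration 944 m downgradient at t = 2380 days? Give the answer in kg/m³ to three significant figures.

0.0467 kg/m³

For an instantaneous plane source, C(x,t) = M/(n_e·A·√(4πDt)) · exp(−(x−vt)²/(4Dt)), with n_e·A the pore (flow) area.
Plume center vt = 0.406 × 2380 = 966.28 m, so the well at 944 m is 22.28 m upgradient of the peak.
√(4πDt) = 103.8 m, giving peak height M/(n_e·A·√(4πDt)) = 25.1/(0.28 × 16.0 × 103.8) = 0.05398 kg/m³.
(x−vt)²/(4Dt) = (-22.28)²/(4 × 0.360 × 2380) = 0.1448; exp(−0.1448) = 0.8652.
C = 0.05398 × 0.8652 = 0.0467 kg/m³.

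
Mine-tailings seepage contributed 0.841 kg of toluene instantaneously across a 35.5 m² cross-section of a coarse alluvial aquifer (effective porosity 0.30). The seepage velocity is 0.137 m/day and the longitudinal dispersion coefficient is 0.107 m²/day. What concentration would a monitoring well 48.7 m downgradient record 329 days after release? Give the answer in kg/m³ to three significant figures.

For an instantaneous plane source, C(x,t) = M/(n_e·A·√(4πDt)) · exp(−(x−vt)²/(4Dt)), with n_e·A the pore (flow) area.
Plume center vt = 0.137 × 329 = 45.073 m, so the well at 48.7 m is 3.627 m downgradient of the peak.
√(4πDt) = 21.03 m, giving peak height M/(n_e·A·√(4πDt)) = 0.841/(0.30 × 35.5 × 21.03) = 0.003755 kg/m³.
(x−vt)²/(4Dt) = (3.627)²/(4 × 0.107 × 329) = 0.09342; exp(−0.09342) = 0.9108.
C = 0.003755 × 0.9108 = 0.00342 kg/m³.

0.00342 kg/m³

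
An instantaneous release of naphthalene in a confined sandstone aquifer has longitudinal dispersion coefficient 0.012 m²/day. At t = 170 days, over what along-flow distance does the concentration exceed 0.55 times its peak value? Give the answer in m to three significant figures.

4.42 m

The plume is Gaussian with σ = √(2Dt) = √(2 × 0.012 × 170) = 2.020 m.
C/C_peak = exp(−Δx²/(2σ²)) = 0.55 ⇒ Δx = σ·√(−2 ln 0.55) = 2.020 × 1.093 = 2.208 m.
Width = 2Δx = 4.42 m.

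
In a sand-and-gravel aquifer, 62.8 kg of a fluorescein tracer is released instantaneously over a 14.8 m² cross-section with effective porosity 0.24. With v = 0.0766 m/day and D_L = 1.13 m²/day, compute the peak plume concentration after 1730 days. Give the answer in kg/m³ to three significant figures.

The peak of an instantaneous 1D plume sits at x = vt; there the Gaussian factor is 1 and C_max = M/(n_e·A·√(4πDt)), where n_e·A is the pore area the mass is dissolved in.
√(4πDt) = √(4π × 1.13 × 1730) = 156.7 m, so C_max = 62.8/(0.24 × 14.8 × 156.7) = 0.113 kg/m³.

0.113 kg/m³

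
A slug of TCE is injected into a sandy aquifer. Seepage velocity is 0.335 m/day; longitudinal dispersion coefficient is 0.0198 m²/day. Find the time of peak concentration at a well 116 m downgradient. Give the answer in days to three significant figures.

For the 1D instantaneous-source solution, setting ∂C/∂t = 0 at fixed x gives v²t² + 2Dt − x² = 0, so t = (√(D² + v²x²) − D)/v².
√(D² + v²x²) = √(0.0198² + 0.335² × 116²) = 38.86; v² = 0.112225.
t = (38.86 − 0.0198)/0.112225 = 346 days (vs. the pure-advection estimate x/v = 346 d).

346 days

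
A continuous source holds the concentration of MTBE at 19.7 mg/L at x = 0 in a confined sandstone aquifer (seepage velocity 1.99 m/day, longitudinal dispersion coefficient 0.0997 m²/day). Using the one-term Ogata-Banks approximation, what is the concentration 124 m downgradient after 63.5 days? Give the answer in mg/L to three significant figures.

14.7 mg/L

For a continuous step input, C/C₀ ≈ ½·erfc((x−vt)/(2√(Dt))).
vt = 1.99 × 63.5 = 126.365 m and 2√(Dt) = 2√(0.0997 × 63.5) = 5.032 m.
Argument (x−vt)/(2√(Dt)) = (124 − 126.365)/5.032 = -0.4700; ½·erfc(-0.4700) = 0.7469.
C = 19.7 × 0.7469 = 14.7 mg/L.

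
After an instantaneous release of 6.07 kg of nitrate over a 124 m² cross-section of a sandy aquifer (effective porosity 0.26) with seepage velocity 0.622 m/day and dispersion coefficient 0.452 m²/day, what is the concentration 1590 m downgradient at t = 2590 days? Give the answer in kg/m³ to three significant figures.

For an instantaneous plane source, C(x,t) = M/(n_e·A·√(4πDt)) · exp(−(x−vt)²/(4Dt)), with n_e·A the pore (flow) area.
Plume center vt = 0.622 × 2590 = 1610.98 m, so the well at 1590 m is 20.98 m upgradient of the peak.
√(4πDt) = 121.3 m, giving peak height M/(n_e·A·√(4πDt)) = 6.07/(0.26 × 124 × 121.3) = 0.001552 kg/m³.
(x−vt)²/(4Dt) = (-20.98)²/(4 × 0.452 × 2590) = 0.09400; exp(−0.09400) = 0.9103.
C = 0.001552 × 0.9103 = 0.00141 kg/m³.

0.00141 kg/m³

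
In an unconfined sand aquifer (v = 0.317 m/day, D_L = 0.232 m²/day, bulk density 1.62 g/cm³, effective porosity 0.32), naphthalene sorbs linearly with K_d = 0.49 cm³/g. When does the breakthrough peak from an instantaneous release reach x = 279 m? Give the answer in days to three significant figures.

3060 days

Retardation factor R = 1 + ρ_b·K_d/n = 1 + 1.62 × 0.49/0.32 = 3.481.
Sorption retards both mechanisms: v_R = v/R = 0.09107 m/day, D_R = D/R = 0.06665 m²/day.
Peak time from v_R²t² + 2D_R t − x² = 0: t = (√(D_R² + v_R²x²) − D_R)/v_R².
√(D_R² + v_R²x²) = √(0.06665² + 0.09107² × 279²) = 25.41; v_R² = 0.008294.
t = (25.41 − 0.06665)/0.008294 = 3060 days.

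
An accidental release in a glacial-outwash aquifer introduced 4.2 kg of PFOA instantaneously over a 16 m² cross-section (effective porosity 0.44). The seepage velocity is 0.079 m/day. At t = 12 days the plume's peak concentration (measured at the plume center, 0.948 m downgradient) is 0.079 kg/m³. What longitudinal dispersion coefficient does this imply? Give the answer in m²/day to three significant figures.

At the plume center C_max = M/(n_e·A·√(4πDt)), so D = M²/(4πt·(n_e·A·C_max)²).
n_e·A·C_max = 0.44 × 16 × 0.079 = 0.5562 kg/m.
D = 4.2²/(4π × 12 × 0.5562²) = 0.378 m²/day.

0.378 m²/day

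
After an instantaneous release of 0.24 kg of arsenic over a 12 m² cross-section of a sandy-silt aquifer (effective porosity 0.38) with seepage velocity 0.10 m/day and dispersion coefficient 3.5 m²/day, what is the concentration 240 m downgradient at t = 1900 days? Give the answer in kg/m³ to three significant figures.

0.000166 kg/m³

For an instantaneous plane source, C(x,t) = M/(n_e·A·√(4πDt)) · exp(−(x−vt)²/(4Dt)), with n_e·A the pore (flow) area.
Plume center vt = 0.10 × 1900 = 190 m, so the well at 240 m is 50 m downgradient of the peak.
√(4πDt) = 289.1 m, giving peak height M/(n_e·A·√(4πDt)) = 0.24/(0.38 × 12 × 289.1) = 0.0001821 kg/m³.
(x−vt)²/(4Dt) = (50)²/(4 × 3.5 × 1900) = 0.09398; exp(−0.09398) = 0.9103.
C = 0.0001821 × 0.9103 = 0.000166 kg/m³.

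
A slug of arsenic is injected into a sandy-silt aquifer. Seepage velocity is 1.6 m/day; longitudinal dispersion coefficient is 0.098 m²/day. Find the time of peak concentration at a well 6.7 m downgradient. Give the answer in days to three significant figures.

For the 1D instantaneous-source solution, setting ∂C/∂t = 0 at fixed x gives v²t² + 2Dt − x² = 0, so t = (√(D² + v²x²) − D)/v².
√(D² + v²x²) = √(0.098² + 1.6² × 6.7²) = 10.72; v² = 2.56.
t = (10.72 − 0.098)/2.56 = 4.15 days (vs. the pure-advection estimate x/v = 4.19 d).

4.15 days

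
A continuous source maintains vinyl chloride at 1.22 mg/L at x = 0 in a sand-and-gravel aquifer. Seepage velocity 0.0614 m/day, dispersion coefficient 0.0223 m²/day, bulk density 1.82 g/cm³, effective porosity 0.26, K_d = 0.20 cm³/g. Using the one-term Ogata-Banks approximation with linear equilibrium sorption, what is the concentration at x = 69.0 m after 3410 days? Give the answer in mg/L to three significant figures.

1.21 mg/L

Retardation factor R = 1 + ρ_b·K_d/n = 1 + 1.82 × 0.20/0.26 = 2.400.
Sorption retards both mechanisms: v_R = v/R = 0.02558 m/day, D_R = D/R = 0.009292 m²/day.
v_R·t = 0.02558 × 3410 = 87.2278 m; 2√(D_R t) = 11.26 m; argument = (69.0 − 87.2278)/11.26 = -1.619.
C = C₀ × ½·erfc(-1.619) = 1.22 × 0.9890 = 1.21 mg/L.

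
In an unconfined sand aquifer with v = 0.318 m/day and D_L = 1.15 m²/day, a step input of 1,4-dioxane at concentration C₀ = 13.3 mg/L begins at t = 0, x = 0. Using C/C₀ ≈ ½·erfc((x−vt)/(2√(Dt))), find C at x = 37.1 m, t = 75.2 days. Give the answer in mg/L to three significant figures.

For a continuous step input, C/C₀ ≈ ½·erfc((x−vt)/(2√(Dt))).
vt = 0.318 × 75.2 = 23.9136 m and 2√(Dt) = 2√(1.15 × 75.2) = 18.60 m.
Argument (x−vt)/(2√(Dt)) = (37.1 − 23.9136)/18.60 = 0.7089; ½·erfc(0.7089) = 0.1580.
C = 13.3 × 0.1580 = 2.10 mg/L.

2.10 mg/L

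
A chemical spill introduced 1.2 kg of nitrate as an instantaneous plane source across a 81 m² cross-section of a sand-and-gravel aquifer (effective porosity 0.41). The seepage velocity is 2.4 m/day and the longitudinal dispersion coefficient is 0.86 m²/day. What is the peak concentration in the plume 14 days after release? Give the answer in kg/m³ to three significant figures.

0.00294 kg/m³

The peak of an instantaneous 1D plume sits at x = vt; there the Gaussian factor is 1 and C_max = M/(n_e·A·√(4πDt)), where n_e·A is the pore area the mass is dissolved in.
√(4πDt) = √(4π × 0.86 × 14) = 12.30 m, so C_max = 1.2/(0.41 × 81 × 12.30) = 0.00294 kg/m³.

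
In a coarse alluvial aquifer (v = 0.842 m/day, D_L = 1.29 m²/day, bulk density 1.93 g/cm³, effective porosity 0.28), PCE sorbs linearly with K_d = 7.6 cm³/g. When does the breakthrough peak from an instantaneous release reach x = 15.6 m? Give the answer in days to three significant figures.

Retardation factor R = 1 + ρ_b·K_d/n = 1 + 1.93 × 7.6/0.28 = 53.39.
Sorption retards both mechanisms: v_R = v/R = 0.01577 m/day, D_R = D/R = 0.02416 m²/day.
Peak time from v_R²t² + 2D_R t − x² = 0: t = (√(D_R² + v_R²x²) − D_R)/v_R².
√(D_R² + v_R²x²) = √(0.02416² + 0.01577² × 15.6²) = 0.2472; v_R² = 0.0002487.
t = (0.2472 − 0.02416)/0.0002487 = 897 days.

897 days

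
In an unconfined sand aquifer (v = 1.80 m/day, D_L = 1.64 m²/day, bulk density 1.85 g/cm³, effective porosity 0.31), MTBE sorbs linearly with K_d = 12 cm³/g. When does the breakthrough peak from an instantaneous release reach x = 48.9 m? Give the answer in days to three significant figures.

1940 days

Retardation factor R = 1 + ρ_b·K_d/n = 1 + 1.85 × 12/0.31 = 72.61.
Sorption retards both mechanisms: v_R = v/R = 0.02479 m/day, D_R = D/R = 0.02259 m²/day.
Peak time from v_R²t² + 2D_R t − x² = 0: t = (√(D_R² + v_R²x²) − D_R)/v_R².
√(D_R² + v_R²x²) = √(0.02259² + 0.02479² × 48.9²) = 1.212; v_R² = 0.0006145.
t = (1.212 − 0.02259)/0.0006145 = 1940 days.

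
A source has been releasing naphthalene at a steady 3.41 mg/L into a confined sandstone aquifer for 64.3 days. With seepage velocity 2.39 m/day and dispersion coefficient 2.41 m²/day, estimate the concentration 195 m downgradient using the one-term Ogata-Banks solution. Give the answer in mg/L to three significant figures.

0.0322 mg/L

For a continuous step input, C/C₀ ≈ ½·erfc((x−vt)/(2√(Dt))).
vt = 2.39 × 64.3 = 153.677 m and 2√(Dt) = 2√(2.41 × 64.3) = 24.90 m.
Argument (x−vt)/(2√(Dt)) = (195 − 153.677)/24.90 = 1.660; ½·erfc(1.660) = 0.009448.
C = 3.41 × 0.009448 = 0.0322 mg/L.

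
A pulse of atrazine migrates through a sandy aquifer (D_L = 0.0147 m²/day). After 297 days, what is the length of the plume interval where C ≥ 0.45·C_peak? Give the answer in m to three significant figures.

The plume is Gaussian with σ = √(2Dt) = √(2 × 0.0147 × 297) = 2.955 m.
C/C_peak = exp(−Δx²/(2σ²)) = 0.45 ⇒ Δx = σ·√(−2 ln 0.45) = 2.955 × 1.264 = 3.735 m.
Width = 2Δx = 7.47 m.

7.47 m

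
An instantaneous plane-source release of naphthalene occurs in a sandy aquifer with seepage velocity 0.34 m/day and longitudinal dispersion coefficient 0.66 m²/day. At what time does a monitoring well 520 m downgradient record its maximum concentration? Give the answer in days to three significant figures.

1520 days

For the 1D instantaneous-source solution, setting ∂C/∂t = 0 at fixed x gives v²t² + 2Dt − x² = 0, so t = (√(D² + v²x²) − D)/v².
√(D² + v²x²) = √(0.66² + 0.34² × 520²) = 176.8; v² = 0.1156.
t = (176.8 − 0.66)/0.1156 = 1520 days (vs. the pure-advection estimate x/v = 1530 d).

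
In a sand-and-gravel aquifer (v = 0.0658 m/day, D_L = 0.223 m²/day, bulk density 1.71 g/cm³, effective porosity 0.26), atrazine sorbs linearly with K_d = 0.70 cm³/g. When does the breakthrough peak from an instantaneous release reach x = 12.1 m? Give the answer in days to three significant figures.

Retardation factor R = 1 + ρ_b·K_d/n = 1 + 1.71 × 0.70/0.26 = 5.604.
Sorption retards both mechanisms: v_R = v/R = 0.01174 m/day, D_R = D/R = 0.03979 m²/day.
Peak time from v_R²t² + 2D_R t − x² = 0: t = (√(D_R² + v_R²x²) − D_R)/v_R².
√(D_R² + v_R²x²) = √(0.03979² + 0.01174² × 12.1²) = 0.1475; v_R² = 0.0001378.
t = (0.1475 − 0.03979)/0.0001378 = 782 days.

782 days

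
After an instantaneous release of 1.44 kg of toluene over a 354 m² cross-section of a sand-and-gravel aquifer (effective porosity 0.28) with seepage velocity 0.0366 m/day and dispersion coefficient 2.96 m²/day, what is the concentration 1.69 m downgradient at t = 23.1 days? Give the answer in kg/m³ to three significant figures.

0.000494 kg/m³

For an instantaneous plane source, C(x,t) = M/(n_e·A·√(4πDt)) · exp(−(x−vt)²/(4Dt)), with n_e·A the pore (flow) area.
Plume center vt = 0.0366 × 23.1 = 0.84546 m, so the well at 1.69 m is 0.84454 m downgradient of the peak.
√(4πDt) = 29.31 m, giving peak height M/(n_e·A·√(4πDt)) = 1.44/(0.28 × 354 × 29.31) = 0.0004957 kg/m³.
(x−vt)²/(4Dt) = (0.84454)²/(4 × 2.96 × 23.1) = 0.002608; exp(−0.002608) = 0.9974.
C = 0.0004957 × 0.9974 = 0.000494 kg/m³.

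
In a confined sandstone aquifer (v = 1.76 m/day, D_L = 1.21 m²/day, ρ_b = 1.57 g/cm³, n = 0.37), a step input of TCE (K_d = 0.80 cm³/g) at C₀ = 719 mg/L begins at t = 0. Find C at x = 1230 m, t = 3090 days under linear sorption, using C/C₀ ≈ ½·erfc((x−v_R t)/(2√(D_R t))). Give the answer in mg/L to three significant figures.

412 mg/L

Retardation factor R = 1 + ρ_b·K_d/n = 1 + 1.57 × 0.80/0.37 = 4.395.
Sorption retards both mechanisms: v_R = v/R = 0.4005 m/day, D_R = D/R = 0.2753 m²/day.
v_R·t = 0.4005 × 3090 = 1237.545 m; 2√(D_R t) = 58.33 m; argument = (1230 − 1237.545)/58.33 = -0.1294.
C = C₀ × ½·erfc(-0.1294) = 719 × 0.5726 = 412 mg/L.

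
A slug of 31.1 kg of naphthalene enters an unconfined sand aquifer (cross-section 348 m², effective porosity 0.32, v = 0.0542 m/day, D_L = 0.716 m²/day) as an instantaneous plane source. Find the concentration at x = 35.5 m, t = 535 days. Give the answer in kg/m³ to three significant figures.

0.00392 kg/m³

For an instantaneous plane source, C(x,t) = M/(n_e·A·√(4πDt)) · exp(−(x−vt)²/(4Dt)), with n_e·A the pore (flow) area.
Plume center vt = 0.0542 × 535 = 28.997 m, so the well at 35.5 m is 6.503 m downgradient of the peak.
√(4πDt) = 69.38 m, giving peak height M/(n_e·A·√(4πDt)) = 31.1/(0.32 × 348 × 69.38) = 0.004025 kg/m³.
(x−vt)²/(4Dt) = (6.503)²/(4 × 0.716 × 535) = 0.02760; exp(−0.02760) = 0.9728.
C = 0.004025 × 0.9728 = 0.00392 kg/m³.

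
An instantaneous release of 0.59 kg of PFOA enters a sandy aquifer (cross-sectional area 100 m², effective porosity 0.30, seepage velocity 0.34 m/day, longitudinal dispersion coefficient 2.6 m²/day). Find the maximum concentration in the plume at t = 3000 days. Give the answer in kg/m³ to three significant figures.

6.28e-05 kg/m³

The peak of an instantaneous 1D plume sits at x = vt; there the Gaussian factor is 1 and C_max = M/(n_e·A·√(4πDt)), where n_e·A is the pore area the mass is dissolved in.
√(4πDt) = √(4π × 2.6 × 3000) = 313.1 m, so C_max = 0.59/(0.30 × 100 × 313.1) = 6.28e-05 kg/m³.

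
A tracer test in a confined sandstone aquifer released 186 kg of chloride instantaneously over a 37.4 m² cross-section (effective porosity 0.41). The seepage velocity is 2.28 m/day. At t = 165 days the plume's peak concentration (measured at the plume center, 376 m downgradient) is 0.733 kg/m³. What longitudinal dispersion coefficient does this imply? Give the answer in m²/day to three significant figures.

0.132 m²/day

At the plume center C_max = M/(n_e·A·√(4πDt)), so D = M²/(4πt·(n_e·A·C_max)²).
n_e·A·C_max = 0.41 × 37.4 × 0.733 = 11.24 kg/m.
D = 186²/(4π × 165 × 11.24²) = 0.132 m²/day.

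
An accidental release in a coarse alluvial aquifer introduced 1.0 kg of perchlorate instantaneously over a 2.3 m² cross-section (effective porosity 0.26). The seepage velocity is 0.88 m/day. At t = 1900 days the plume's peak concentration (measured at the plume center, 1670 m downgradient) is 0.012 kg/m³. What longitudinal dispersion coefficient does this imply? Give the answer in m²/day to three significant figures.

0.813 m²/day

At the plume center C_max = M/(n_e·A·√(4πDt)), so D = M²/(4πt·(n_e·A·C_max)²).
n_e·A·C_max = 0.26 × 2.3 × 0.012 = 0.007176 kg/m.
D = 1.0²/(4π × 1900 × 0.007176²) = 0.813 m²/day.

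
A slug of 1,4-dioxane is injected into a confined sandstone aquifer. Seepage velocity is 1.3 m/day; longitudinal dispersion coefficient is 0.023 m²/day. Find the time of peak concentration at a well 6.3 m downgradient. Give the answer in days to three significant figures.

4.83 days

For the 1D instantaneous-source solution, setting ∂C/∂t = 0 at fixed x gives v²t² + 2Dt − x² = 0, so t = (√(D² + v²x²) − D)/v².
√(D² + v²x²) = √(0.023² + 1.3² × 6.3²) = 8.190; v² = 1.69.
t = (8.190 − 0.023)/1.69 = 4.83 days (vs. the pure-advection estimate x/v = 4.85 d).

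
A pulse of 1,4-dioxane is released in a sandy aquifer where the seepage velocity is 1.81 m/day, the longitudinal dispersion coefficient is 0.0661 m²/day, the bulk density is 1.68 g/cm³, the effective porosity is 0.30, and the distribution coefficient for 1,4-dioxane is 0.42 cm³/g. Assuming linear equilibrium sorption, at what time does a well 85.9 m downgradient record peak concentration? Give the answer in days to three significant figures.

Retardation factor R = 1 + ρ_b·K_d/n = 1 + 1.68 × 0.42/0.30 = 3.352.
Sorption retards both mechanisms: v_R = v/R = 0.5400 m/day, D_R = D/R = 0.01972 m²/day.
Peak time from v_R²t² + 2D_R t − x² = 0: t = (√(D_R² + v_R²x²) − D_R)/v_R².
√(D_R² + v_R²x²) = √(0.01972² + 0.5400² × 85.9²) = 46.39; v_R² = 0.2916.
t = (46.39 − 0.01972)/0.2916 = 159 days.

159 days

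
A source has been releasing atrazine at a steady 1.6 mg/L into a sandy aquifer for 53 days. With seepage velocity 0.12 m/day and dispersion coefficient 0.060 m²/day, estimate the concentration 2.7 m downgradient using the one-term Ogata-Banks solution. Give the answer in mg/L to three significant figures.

For a continuous step input, C/C₀ ≈ ½·erfc((x−vt)/(2√(Dt))).
vt = 0.12 × 53 = 6.36 m and 2√(Dt) = 2√(0.060 × 53) = 3.567 m.
Argument (x−vt)/(2√(Dt)) = (2.7 − 6.36)/3.567 = -1.026; ½·erfc(-1.026) = 0.9266.
C = 1.6 × 0.9266 = 1.48 mg/L.

1.48 mg/L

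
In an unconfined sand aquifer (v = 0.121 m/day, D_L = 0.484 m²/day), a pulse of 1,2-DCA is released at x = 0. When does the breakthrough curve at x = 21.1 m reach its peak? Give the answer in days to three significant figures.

144 days

For the 1D instantaneous-source solution, setting ∂C/∂t = 0 at fixed x gives v²t² + 2Dt − x² = 0, so t = (√(D² + v²x²) − D)/v².
√(D² + v²x²) = √(0.484² + 0.121² × 21.1²) = 2.599; v² = 0.014641.
t = (2.599 − 0.484)/0.014641 = 144 days (vs. the pure-advection estimate x/v = 174 d).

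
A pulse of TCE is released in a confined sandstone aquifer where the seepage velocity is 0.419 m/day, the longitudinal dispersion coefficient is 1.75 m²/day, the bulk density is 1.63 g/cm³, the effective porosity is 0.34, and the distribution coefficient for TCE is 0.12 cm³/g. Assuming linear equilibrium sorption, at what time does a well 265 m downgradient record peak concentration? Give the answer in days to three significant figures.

Retardation factor R = 1 + ρ_b·K_d/n = 1 + 1.63 × 0.12/0.34 = 1.575.
Sorption retards both mechanisms: v_R = v/R = 0.2660 m/day, D_R = D/R = 1.111 m²/day.
Peak time from v_R²t² + 2D_R t − x² = 0: t = (√(D_R² + v_R²x²) − D_R)/v_R².
√(D_R² + v_R²x²) = √(1.111² + 0.2660² × 265²) = 70.50; v_R² = 0.07076.
t = (70.50 − 1.111)/0.07076 = 981 days.

981 days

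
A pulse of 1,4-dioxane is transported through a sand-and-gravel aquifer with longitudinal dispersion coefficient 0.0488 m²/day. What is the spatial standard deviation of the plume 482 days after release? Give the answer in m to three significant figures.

6.86 m

Dispersive spreading gives a Gaussian with σ² = 2Dt; advection only shifts the center.
σ = √(2 × 0.0488 × 482) = 6.86 m.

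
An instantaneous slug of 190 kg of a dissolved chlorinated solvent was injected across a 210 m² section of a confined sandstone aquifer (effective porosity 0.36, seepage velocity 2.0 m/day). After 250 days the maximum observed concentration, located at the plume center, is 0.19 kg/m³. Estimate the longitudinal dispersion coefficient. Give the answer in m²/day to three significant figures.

0.0557 m²/day

At the plume center C_max = M/(n_e·A·√(4πDt)), so D = M²/(4πt·(n_e·A·C_max)²).
n_e·A·C_max = 0.36 × 210 × 0.19 = 14.36 kg/m.
D = 190²/(4π × 250 × 14.36²) = 0.0557 m²/day.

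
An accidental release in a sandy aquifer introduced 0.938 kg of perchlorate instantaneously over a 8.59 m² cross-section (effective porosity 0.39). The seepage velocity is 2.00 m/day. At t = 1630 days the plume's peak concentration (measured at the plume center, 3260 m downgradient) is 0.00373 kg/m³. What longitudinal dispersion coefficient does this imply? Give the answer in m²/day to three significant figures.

At the plume center C_max = M/(n_e·A·√(4πDt)), so D = M²/(4πt·(n_e·A·C_max)²).
n_e·A·C_max = 0.39 × 8.59 × 0.00373 = 0.01250 kg/m.
D = 0.938²/(4π × 1630 × 0.01250²) = 0.275 m²/day.

0.275 m²/day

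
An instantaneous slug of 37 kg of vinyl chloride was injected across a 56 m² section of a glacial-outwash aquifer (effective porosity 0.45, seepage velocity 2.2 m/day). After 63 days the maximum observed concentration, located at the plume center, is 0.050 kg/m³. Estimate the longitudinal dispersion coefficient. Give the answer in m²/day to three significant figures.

At the plume center C_max = M/(n_e·A·√(4πDt)), so D = M²/(4πt·(n_e·A·C_max)²).
n_e·A·C_max = 0.45 × 56 × 0.050 = 1.260 kg/m.
D = 37²/(4π × 63 × 1.260²) = 1.09 m²/day.

1.09 m²/day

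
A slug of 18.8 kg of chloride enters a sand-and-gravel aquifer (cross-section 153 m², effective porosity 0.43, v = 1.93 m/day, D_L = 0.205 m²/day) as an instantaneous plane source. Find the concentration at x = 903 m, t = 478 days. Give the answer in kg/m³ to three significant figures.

For an instantaneous plane source, C(x,t) = M/(n_e·A·√(4πDt)) · exp(−(x−vt)²/(4Dt)), with n_e·A the pore (flow) area.
Plume center vt = 1.93 × 478 = 922.54 m, so the well at 903 m is 19.54 m upgradient of the peak.
√(4πDt) = 35.09 m, giving peak height M/(n_e·A·√(4πDt)) = 18.8/(0.43 × 153 × 35.09) = 0.008144 kg/m³.
(x−vt)²/(4Dt) = (-19.54)²/(4 × 0.205 × 478) = 0.9741; exp(−0.9741) = 0.3775.
C = 0.008144 × 0.3775 = 0.00307 kg/m³.

0.00307 kg/m³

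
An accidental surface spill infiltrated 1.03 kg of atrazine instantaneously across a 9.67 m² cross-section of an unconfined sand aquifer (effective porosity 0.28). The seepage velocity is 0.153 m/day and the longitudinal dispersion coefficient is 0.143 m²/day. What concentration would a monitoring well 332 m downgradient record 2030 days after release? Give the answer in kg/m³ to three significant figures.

For an instantaneous plane source, C(x,t) = M/(n_e·A·√(4πDt)) · exp(−(x−vt)²/(4Dt)), with n_e·A the pore (flow) area.
Plume center vt = 0.153 × 2030 = 310.59 m, so the well at 332 m is 21.41 m downgradient of the peak.
√(4πDt) = 60.40 m, giving peak height M/(n_e·A·√(4πDt)) = 1.03/(0.28 × 9.67 × 60.40) = 0.006298 kg/m³.
(x−vt)²/(4Dt) = (21.41)²/(4 × 0.143 × 2030) = 0.3948; exp(−0.3948) = 0.6738.
C = 0.006298 × 0.6738 = 0.00424 kg/m³.

0.00424 kg/m³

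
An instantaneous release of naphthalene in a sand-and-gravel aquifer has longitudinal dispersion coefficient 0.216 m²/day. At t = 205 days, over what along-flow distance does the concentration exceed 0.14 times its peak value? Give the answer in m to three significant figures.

37.3 m

The plume is Gaussian with σ = √(2Dt) = √(2 × 0.216 × 205) = 9.411 m.
C/C_peak = exp(−Δx²/(2σ²)) = 0.14 ⇒ Δx = σ·√(−2 ln 0.14) = 9.411 × 1.983 = 18.66 m.
Width = 2Δx = 37.3 m.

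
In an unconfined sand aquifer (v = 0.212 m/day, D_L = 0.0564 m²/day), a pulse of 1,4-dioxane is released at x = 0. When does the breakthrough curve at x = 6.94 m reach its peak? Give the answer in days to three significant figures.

31.5 days

For the 1D instantaneous-source solution, setting ∂C/∂t = 0 at fixed x gives v²t² + 2Dt − x² = 0, so t = (√(D² + v²x²) − D)/v².
√(D² + v²x²) = √(0.0564² + 0.212² × 6.94²) = 1.472; v² = 0.044944.
t = (1.472 − 0.0564)/0.044944 = 31.5 days (vs. the pure-advection estimate x/v = 32.7 d).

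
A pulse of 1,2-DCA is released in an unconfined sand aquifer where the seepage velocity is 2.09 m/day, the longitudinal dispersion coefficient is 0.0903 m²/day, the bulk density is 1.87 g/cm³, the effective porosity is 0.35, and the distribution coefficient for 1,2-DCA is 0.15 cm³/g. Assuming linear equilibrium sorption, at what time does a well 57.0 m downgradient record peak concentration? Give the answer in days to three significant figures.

49.1 days

Retardation factor R = 1 + ρ_b·K_d/n = 1 + 1.87 × 0.15/0.35 = 1.801.
Sorption retards both mechanisms: v_R = v/R = 1.160 m/day, D_R = D/R = 0.05014 m²/day.
Peak time from v_R²t² + 2D_R t − x² = 0: t = (√(D_R² + v_R²x²) − D_R)/v_R².
√(D_R² + v_R²x²) = √(0.05014² + 1.160² × 57.0²) = 66.12; v_R² = 1.346.
t = (66.12 − 0.05014)/1.346 = 49.1 days.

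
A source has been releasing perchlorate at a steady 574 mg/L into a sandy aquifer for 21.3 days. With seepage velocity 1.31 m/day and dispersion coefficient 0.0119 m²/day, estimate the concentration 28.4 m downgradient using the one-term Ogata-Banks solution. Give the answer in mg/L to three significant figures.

For a continuous step input, C/C₀ ≈ ½·erfc((x−vt)/(2√(Dt))).
vt = 1.31 × 21.3 = 27.903 m and 2√(Dt) = 2√(0.0119 × 21.3) = 1.007 m.
Argument (x−vt)/(2√(Dt)) = (28.4 − 27.903)/1.007 = 0.4935; ½·erfc(0.4935) = 0.2426.
C = 574 × 0.2426 = 139 mg/L.

139 mg/L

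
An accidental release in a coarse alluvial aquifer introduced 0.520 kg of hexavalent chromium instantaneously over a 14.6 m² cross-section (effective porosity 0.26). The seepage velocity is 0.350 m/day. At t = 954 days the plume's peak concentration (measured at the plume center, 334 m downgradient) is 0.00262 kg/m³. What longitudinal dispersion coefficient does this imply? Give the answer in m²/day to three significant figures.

0.228 m²/day

At the plume center C_max = M/(n_e·A·√(4πDt)), so D = M²/(4πt·(n_e·A·C_max)²).
n_e·A·C_max = 0.26 × 14.6 × 0.00262 = 0.009946 kg/m.
D = 0.520²/(4π × 954 × 0.009946²) = 0.228 m²/day.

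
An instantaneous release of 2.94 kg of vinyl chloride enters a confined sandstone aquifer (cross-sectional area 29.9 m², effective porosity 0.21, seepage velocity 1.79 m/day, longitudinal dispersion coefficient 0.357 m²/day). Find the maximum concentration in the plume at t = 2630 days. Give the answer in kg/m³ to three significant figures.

The peak of an instantaneous 1D plume sits at x = vt; there the Gaussian factor is 1 and C_max = M/(n_e·A·√(4πDt)), where n_e·A is the pore area the mass is dissolved in.
√(4πDt) = √(4π × 0.357 × 2630) = 108.6 m, so C_max = 2.94/(0.21 × 29.9 × 108.6) = 0.00431 kg/m³.

0.00431 kg/m³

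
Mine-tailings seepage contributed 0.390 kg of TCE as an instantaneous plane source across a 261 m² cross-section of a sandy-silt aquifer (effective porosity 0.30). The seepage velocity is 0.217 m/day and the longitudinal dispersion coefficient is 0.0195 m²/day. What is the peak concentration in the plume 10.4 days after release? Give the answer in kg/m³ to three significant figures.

0.00312 kg/m³

The peak of an instantaneous 1D plume sits at x = vt; there the Gaussian factor is 1 and C_max = M/(n_e·A·√(4πDt)), where n_e·A is the pore area the mass is dissolved in.
√(4πDt) = √(4π × 0.0195 × 10.4) = 1.596 m, so C_max = 0.390/(0.30 × 261 × 1.596) = 0.00312 kg/m³.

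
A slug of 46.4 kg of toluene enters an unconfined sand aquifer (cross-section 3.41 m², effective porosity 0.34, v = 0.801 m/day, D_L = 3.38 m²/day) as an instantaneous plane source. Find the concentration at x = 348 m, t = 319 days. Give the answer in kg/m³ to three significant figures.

0.0473 kg/m³

For an instantaneous plane source, C(x,t) = M/(n_e·A·√(4πDt)) · exp(−(x−vt)²/(4Dt)), with n_e·A the pore (flow) area.
Plume center vt = 0.801 × 319 = 255.519 m, so the well at 348 m is 92.481 m downgradient of the peak.
√(4πDt) = 116.4 m, giving peak height M/(n_e·A·√(4πDt)) = 46.4/(0.34 × 3.41 × 116.4) = 0.3438 kg/m³.
(x−vt)²/(4Dt) = (92.481)²/(4 × 3.38 × 319) = 1.983; exp(−1.983) = 0.1377.
C = 0.3438 × 0.1377 = 0.0473 kg/m³.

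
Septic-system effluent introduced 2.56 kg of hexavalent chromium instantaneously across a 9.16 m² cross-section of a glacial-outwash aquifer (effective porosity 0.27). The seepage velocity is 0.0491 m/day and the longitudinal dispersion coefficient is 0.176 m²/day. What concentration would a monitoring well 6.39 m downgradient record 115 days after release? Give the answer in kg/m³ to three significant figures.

For an instantaneous plane source, C(x,t) = M/(n_e·A·√(4πDt)) · exp(−(x−vt)²/(4Dt)), with n_e·A the pore (flow) area.
Plume center vt = 0.0491 × 115 = 5.6465 m, so the well at 6.39 m is 0.7435 m downgradient of the peak.
√(4πDt) = 15.95 m, giving peak height M/(n_e·A·√(4πDt)) = 2.56/(0.27 × 9.16 × 15.95) = 0.06490 kg/m³.
(x−vt)²/(4Dt) = (0.7435)²/(4 × 0.176 × 115) = 0.006828; exp(−0.006828) = 0.9932.
C = 0.06490 × 0.9932 = 0.0645 kg/m³.

0.0645 kg/m³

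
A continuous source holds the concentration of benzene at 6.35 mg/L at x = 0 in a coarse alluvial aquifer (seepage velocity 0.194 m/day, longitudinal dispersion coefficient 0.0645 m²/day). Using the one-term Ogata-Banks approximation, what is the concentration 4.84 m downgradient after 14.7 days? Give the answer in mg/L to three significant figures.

0.472 mg/L

For a continuous step input, C/C₀ ≈ ½·erfc((x−vt)/(2√(Dt))).
vt = 0.194 × 14.7 = 2.8518 m and 2√(Dt) = 2√(0.0645 × 14.7) = 1.947 m.
Argument (x−vt)/(2√(Dt)) = (4.84 − 2.8518)/1.947 = 1.021; ½·erfc(1.021) = 0.07438.
C = 6.35 × 0.07438 = 0.472 mg/L.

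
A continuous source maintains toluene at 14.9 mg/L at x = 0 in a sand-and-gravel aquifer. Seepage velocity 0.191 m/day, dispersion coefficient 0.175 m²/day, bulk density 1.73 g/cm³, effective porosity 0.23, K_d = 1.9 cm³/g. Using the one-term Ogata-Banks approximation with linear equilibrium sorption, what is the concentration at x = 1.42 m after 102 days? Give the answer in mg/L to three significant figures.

Retardation factor R = 1 + ρ_b·K_d/n = 1 + 1.73 × 1.9/0.23 = 15.29.
Sorption retards both mechanisms: v_R = v/R = 0.01249 m/day, D_R = D/R = 0.01145 m²/day.
v_R·t = 0.01249 × 102 = 1.27398 m; 2√(D_R t) = 2.161 m; argument = (1.42 − 1.27398)/2.161 = 0.06757.
C = C₀ × ½·erfc(0.06757) = 14.9 × 0.4619 = 6.88 mg/L.

6.88 mg/L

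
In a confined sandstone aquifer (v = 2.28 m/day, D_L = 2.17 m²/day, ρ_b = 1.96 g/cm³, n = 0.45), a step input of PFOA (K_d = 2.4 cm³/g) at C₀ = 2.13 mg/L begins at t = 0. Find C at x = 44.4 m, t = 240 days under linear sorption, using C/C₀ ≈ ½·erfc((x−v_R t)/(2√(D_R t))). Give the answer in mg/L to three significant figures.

1.36 mg/L

Retardation factor R = 1 + ρ_b·K_d/n = 1 + 1.96 × 2.4/0.45 = 11.45.
Sorption retards both mechanisms: v_R = v/R = 0.1991 m/day, D_R = D/R = 0.1895 m²/day.
v_R·t = 0.1991 × 240 = 47.784 m; 2√(D_R t) = 13.49 m; argument = (44.4 − 47.784)/13.49 = -0.2509.
C = C₀ × ½·erfc(-0.2509) = 2.13 × 0.6386 = 1.36 mg/L.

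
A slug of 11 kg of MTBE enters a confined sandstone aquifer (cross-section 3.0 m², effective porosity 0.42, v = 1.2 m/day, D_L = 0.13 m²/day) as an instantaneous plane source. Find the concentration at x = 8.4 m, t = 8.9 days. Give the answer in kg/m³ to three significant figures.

For an instantaneous plane source, C(x,t) = M/(n_e·A·√(4πDt)) · exp(−(x−vt)²/(4Dt)), with n_e·A the pore (flow) area.
Plume center vt = 1.2 × 8.9 = 10.68 m, so the well at 8.4 m is 2.28 m upgradient of the peak.
√(4πDt) = 3.813 m, giving peak height M/(n_e·A·√(4πDt)) = 11/(0.42 × 3.0 × 3.813) = 2.290 kg/m³.
(x−vt)²/(4Dt) = (-2.28)²/(4 × 0.13 × 8.9) = 1.123; exp(−1.123) = 0.3253.
C = 2.290 × 0.3253 = 0.745 kg/m³.

0.745 kg/m³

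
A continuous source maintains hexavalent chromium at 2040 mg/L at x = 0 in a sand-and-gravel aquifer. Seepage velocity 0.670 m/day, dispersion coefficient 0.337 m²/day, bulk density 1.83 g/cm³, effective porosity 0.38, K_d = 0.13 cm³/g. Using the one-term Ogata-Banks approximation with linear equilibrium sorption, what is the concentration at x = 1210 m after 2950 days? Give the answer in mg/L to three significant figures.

Retardation factor R = 1 + ρ_b·K_d/n = 1 + 1.83 × 0.13/0.38 = 1.626.
Sorption retards both mechanisms: v_R = v/R = 0.4121 m/day, D_R = D/R = 0.2073 m²/day.
v_R·t = 0.4121 × 2950 = 1215.695 m; 2√(D_R t) = 49.46 m; argument = (1210 − 1215.695)/49.46 = -0.1151.
C = C₀ × ½·erfc(-0.1151) = 2040 × 0.5647 = 1150 mg/L.

1150 mg/L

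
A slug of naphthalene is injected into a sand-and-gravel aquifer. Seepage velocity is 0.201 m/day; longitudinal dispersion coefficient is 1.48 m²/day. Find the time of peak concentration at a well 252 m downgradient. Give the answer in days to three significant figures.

For the 1D instantaneous-source solution, setting ∂C/∂t = 0 at fixed x gives v²t² + 2Dt − x² = 0, so t = (√(D² + v²x²) − D)/v².
√(D² + v²x²) = √(1.48² + 0.201² × 252²) = 50.67; v² = 0.040401.
t = (50.67 − 1.48)/0.040401 = 1220 days (vs. the pure-advection estimate x/v = 1250 d).

1220 days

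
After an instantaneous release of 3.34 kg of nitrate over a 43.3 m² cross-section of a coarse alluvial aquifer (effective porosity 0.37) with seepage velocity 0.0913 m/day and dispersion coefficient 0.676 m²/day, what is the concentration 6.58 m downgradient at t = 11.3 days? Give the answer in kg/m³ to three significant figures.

For an instantaneous plane source, C(x,t) = M/(n_e·A·√(4πDt)) · exp(−(x−vt)²/(4Dt)), with n_e·A the pore (flow) area.
Plume center vt = 0.0913 × 11.3 = 1.03169 m, so the well at 6.58 m is 5.54831 m downgradient of the peak.
√(4πDt) = 9.798 m, giving peak height M/(n_e·A·√(4πDt)) = 3.34/(0.37 × 43.3 × 9.798) = 0.02128 kg/m³.
(x−vt)²/(4Dt) = (5.54831)²/(4 × 0.676 × 11.3) = 1.007; exp(−1.007) = 0.3653.
C = 0.02128 × 0.3653 = 0.00777 kg/m³.

0.00777 kg/m³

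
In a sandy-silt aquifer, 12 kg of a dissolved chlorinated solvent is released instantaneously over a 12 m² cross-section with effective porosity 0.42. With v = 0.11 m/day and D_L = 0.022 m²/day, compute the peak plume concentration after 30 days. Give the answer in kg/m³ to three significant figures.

The peak of an instantaneous 1D plume sits at x = vt; there the Gaussian factor is 1 and C_max = M/(n_e·A·√(4πDt)), where n_e·A is the pore area the mass is dissolved in.
√(4πDt) = √(4π × 0.022 × 30) = 2.880 m, so C_max = 12/(0.42 × 12 × 2.880) = 0.827 kg/m³.

0.827 kg/m³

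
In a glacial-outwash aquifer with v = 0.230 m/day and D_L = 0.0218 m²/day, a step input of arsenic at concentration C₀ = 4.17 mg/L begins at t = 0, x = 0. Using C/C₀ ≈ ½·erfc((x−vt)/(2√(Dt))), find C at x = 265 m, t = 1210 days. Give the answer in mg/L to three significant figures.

4.03 mg/L

For a continuous step input, C/C₀ ≈ ½·erfc((x−vt)/(2√(Dt))).
vt = 0.230 × 1210 = 278.3 m and 2√(Dt) = 2√(0.0218 × 1210) = 10.27 m.
Argument (x−vt)/(2√(Dt)) = (265 − 278.3)/10.27 = -1.295; ½·erfc(-1.295) = 0.9665.
C = 4.17 × 0.9665 = 4.03 mg/L.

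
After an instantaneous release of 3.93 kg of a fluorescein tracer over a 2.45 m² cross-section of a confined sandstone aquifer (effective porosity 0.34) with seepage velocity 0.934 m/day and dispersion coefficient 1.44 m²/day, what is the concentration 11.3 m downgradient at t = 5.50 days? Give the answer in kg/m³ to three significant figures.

For an instantaneous plane source, C(x,t) = M/(n_e·A·√(4πDt)) · exp(−(x−vt)²/(4Dt)), with n_e·A the pore (flow) area.
Plume center vt = 0.934 × 5.50 = 5.137 m, so the well at 11.3 m is 6.163 m downgradient of the peak.
√(4πDt) = 9.976 m, giving peak height M/(n_e·A·√(4πDt)) = 3.93/(0.34 × 2.45 × 9.976) = 0.4729 kg/m³.
(x−vt)²/(4Dt) = (6.163)²/(4 × 1.44 × 5.50) = 1.199; exp(−1.199) = 0.3015.
C = 0.4729 × 0.3015 = 0.143 kg/m³.

0.143 kg/m³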